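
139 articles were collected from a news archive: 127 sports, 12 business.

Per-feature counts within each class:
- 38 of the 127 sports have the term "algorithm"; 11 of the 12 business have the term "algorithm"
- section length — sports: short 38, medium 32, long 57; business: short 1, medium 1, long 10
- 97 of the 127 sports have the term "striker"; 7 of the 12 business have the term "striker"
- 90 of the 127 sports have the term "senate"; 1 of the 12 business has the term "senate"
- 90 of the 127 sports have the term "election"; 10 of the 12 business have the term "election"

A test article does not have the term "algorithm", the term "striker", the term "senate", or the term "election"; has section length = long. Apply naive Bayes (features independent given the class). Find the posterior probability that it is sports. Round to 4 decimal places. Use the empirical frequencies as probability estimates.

sports: (127/139) × (89/127) × (57/127) × (30/127) × (37/127) × (37/127) ≈ 0.00576182
business: (12/139) × (1/12) × (10/12) × (5/12) × (11/12) × (2/12) ≈ 0.000381639
P(sports | x) = 0.00576182 / 0.006143459 ≈ 0.9379

0.9379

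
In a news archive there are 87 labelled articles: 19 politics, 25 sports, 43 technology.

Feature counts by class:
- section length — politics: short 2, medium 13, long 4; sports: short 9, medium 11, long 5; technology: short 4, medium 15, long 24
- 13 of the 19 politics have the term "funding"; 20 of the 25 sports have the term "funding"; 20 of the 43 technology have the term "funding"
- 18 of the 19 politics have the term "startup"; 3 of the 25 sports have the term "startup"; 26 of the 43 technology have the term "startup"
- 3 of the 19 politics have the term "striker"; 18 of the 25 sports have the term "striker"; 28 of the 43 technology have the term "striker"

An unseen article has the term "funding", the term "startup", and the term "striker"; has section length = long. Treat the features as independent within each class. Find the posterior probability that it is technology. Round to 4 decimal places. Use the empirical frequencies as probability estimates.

0.8534

politics: (19/87) × (4/19) × (13/19) × (18/19) × (3/19) ≈ 0.00470562
sports: (25/87) × (5/25) × (20/25) × (3/25) × (18/25) ≈ 0.00397241
technology: (43/87) × (24/43) × (20/43) × (26/43) × (28/43) ≈ 0.0505182
P(technology | x) = 0.0505182 / 0.05919623 ≈ 0.8534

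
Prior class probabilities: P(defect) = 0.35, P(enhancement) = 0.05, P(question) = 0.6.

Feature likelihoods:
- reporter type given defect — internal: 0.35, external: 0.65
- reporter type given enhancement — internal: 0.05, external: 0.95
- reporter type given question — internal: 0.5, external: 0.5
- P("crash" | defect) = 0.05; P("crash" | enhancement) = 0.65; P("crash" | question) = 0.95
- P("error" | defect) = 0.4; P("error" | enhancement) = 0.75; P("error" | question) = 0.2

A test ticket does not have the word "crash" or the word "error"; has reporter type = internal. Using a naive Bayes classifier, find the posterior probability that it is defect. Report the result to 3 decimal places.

defect: 0.35 × 0.35 × (1−0.05) × (1−0.4) = 0.069825
enhancement: 0.05 × 0.05 × (1−0.65) × (1−0.75) = 0.00021875
question: 0.6 × 0.5 × (1−0.95) × (1−0.2) = 0.012
P(defect | x) = 0.069825 / 0.08204375 ≈ 0.851

0.851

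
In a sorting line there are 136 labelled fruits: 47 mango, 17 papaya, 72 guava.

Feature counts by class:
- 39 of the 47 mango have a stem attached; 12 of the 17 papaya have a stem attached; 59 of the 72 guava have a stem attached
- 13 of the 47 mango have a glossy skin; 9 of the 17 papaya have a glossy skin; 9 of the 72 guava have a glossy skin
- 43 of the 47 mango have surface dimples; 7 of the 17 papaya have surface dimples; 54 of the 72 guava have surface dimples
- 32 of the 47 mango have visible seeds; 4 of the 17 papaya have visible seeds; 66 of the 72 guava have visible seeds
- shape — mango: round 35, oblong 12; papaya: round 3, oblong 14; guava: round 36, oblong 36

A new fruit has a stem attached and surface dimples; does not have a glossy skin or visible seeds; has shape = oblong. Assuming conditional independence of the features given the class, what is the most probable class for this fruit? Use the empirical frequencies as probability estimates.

mango: (47/136) × (39/47) × (34/47) × (43/47) × (15/47) × (12/47) ≈ 0.0154652
papaya: (17/136) × (12/17) × (8/17) × (7/17) × (13/17) × (14/17) ≈ 0.0107673
guava: (72/136) × (59/72) × (63/72) × (54/72) × (6/72) × (36/72) ≈ 0.0118624
Highest score → mango.

mango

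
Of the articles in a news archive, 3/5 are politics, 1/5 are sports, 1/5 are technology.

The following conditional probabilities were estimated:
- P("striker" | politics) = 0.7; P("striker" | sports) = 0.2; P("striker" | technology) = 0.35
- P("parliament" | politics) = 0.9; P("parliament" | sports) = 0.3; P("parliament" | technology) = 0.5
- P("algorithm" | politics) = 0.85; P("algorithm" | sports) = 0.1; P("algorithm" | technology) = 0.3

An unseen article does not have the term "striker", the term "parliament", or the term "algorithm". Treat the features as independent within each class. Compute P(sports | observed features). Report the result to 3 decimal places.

politics: 0.6 × (1−0.7) × (1−0.9) × (1−0.85) = 0.0027
sports: 0.2 × (1−0.2) × (1−0.3) × (1−0.1) = 0.1008
technology: 0.2 × (1−0.35) × (1−0.5) × (1−0.3) = 0.0455
P(sports | x) = 0.1008 / 0.149 ≈ 0.677

0.677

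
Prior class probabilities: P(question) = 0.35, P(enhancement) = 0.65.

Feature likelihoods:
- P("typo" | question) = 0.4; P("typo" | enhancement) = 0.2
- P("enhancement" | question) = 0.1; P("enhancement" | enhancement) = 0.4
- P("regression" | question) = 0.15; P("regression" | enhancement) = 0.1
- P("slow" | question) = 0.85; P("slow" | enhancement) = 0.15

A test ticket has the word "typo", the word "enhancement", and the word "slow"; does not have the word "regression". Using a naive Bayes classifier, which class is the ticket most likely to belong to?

question

question: 0.35 × 0.4 × 0.1 × (1−0.15) × 0.85 = 0.010115
enhancement: 0.65 × 0.2 × 0.4 × (1−0.1) × 0.15 = 0.00702
Highest score → question.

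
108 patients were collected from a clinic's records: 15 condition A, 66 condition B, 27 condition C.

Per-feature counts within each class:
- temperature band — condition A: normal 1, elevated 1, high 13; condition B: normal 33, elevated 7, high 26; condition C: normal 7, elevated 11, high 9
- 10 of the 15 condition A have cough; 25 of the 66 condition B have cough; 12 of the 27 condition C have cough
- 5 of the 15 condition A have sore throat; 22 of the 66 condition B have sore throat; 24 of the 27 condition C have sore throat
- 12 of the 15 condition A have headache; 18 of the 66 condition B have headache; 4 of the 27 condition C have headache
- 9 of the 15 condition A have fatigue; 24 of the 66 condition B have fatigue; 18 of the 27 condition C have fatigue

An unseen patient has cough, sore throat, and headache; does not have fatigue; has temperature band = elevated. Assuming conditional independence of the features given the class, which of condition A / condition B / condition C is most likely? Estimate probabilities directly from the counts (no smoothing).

condition C

condition A: (15/108) × (1/15) × (10/15) × (5/15) × (12/15) × (6/15) ≈ 0.000658436
condition B: (66/108) × (7/66) × (25/66) × (22/66) × (18/66) × (42/66) ≈ 0.00142031
condition C: (27/108) × (11/27) × (12/27) × (24/27) × (4/27) × (9/27) ≈ 0.00198705
Highest score → condition C.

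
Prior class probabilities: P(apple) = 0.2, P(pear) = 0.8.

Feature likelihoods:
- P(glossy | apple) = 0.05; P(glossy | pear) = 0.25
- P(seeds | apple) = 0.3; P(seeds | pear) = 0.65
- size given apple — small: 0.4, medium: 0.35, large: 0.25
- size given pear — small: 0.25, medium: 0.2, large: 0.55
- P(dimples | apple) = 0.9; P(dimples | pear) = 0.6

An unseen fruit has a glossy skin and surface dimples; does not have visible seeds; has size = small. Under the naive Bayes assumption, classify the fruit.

pear

apple: 0.2 × 0.05 × (1−0.3) × 0.4 × 0.9 = 0.00252
pear: 0.8 × 0.25 × (1−0.65) × 0.25 × 0.6 = 0.0105
Highest score → pear.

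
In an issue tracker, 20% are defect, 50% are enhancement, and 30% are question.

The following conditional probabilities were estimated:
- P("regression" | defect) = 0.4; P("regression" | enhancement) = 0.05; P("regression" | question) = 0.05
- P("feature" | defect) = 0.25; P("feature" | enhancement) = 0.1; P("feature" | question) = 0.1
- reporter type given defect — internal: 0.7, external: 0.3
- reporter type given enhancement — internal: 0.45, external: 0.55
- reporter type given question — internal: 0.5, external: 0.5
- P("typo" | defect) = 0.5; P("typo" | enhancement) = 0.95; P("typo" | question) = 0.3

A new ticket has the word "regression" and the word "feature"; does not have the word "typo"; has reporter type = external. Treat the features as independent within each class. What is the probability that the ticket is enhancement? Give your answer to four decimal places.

0.0191

defect: 0.2 × 0.4 × 0.25 × 0.3 × (1−0.5) = 0.003
enhancement: 0.5 × 0.05 × 0.1 × 0.55 × (1−0.95) = 0.00006875
question: 0.3 × 0.05 × 0.1 × 0.5 × (1−0.3) = 0.000525
P(enhancement | x) = 0.00006875 / 0.00359375 ≈ 0.0191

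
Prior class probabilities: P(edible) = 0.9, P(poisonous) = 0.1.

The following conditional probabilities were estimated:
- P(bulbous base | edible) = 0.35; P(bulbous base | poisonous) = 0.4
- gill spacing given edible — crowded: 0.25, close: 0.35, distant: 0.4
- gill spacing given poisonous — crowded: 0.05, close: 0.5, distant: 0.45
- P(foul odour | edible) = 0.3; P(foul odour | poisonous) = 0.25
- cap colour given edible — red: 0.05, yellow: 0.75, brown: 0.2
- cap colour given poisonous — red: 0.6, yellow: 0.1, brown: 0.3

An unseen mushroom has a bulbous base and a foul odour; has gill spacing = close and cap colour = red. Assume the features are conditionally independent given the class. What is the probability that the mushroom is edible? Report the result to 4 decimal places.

0.3554

edible: 0.9 × 0.35 × 0.35 × 0.3 × 0.05 = 0.00165375
poisonous: 0.1 × 0.4 × 0.5 × 0.25 × 0.6 = 0.003
P(edible | x) = 0.00165375 / 0.00465375 ≈ 0.3554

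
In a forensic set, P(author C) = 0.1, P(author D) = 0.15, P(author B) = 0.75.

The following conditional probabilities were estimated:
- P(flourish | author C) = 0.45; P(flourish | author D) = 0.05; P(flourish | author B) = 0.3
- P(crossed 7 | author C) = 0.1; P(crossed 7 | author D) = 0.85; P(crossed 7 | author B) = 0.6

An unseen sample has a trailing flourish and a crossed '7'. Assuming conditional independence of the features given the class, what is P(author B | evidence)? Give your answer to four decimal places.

author C: 0.1 × 0.45 × 0.1 = 0.0045
author D: 0.15 × 0.05 × 0.85 = 0.006375
author B: 0.75 × 0.3 × 0.6 = 0.135
P(author B | x) = 0.135 / 0.145875 ≈ 0.9254

0.9254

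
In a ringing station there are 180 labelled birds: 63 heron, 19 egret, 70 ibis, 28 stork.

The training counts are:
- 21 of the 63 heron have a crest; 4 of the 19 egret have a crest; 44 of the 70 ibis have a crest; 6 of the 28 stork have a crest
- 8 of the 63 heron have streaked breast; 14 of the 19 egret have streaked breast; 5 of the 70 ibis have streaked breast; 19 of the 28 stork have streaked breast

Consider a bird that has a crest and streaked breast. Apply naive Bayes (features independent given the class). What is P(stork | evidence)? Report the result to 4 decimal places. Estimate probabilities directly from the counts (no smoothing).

heron: (63/180) × (21/63) × (8/63) ≈ 0.0148148
egret: (19/180) × (4/19) × (14/19) ≈ 0.0163743
ibis: (70/180) × (44/70) × (5/70) ≈ 0.0174603
stork: (28/180) × (6/28) × (19/28) ≈ 0.022619
P(stork | x) = 0.022619 / 0.0712684 ≈ 0.3174

0.3174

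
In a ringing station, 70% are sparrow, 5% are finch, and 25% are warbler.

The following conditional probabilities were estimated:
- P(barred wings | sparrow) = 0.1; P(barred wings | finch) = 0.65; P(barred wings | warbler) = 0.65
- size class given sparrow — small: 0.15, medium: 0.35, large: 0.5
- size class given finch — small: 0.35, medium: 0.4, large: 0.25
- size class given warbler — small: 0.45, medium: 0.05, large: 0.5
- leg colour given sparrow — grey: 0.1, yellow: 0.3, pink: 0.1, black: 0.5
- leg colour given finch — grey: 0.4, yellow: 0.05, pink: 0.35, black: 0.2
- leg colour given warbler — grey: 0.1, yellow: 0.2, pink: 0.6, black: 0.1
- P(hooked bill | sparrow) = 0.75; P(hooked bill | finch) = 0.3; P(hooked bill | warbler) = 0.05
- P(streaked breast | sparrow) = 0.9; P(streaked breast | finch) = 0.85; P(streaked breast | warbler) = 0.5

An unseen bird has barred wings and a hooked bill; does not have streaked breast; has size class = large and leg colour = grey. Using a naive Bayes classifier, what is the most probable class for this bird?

sparrow

sparrow: 0.7 × 0.1 × 0.5 × 0.1 × 0.75 × (1−0.9) = 0.0002625
finch: 0.05 × 0.65 × 0.25 × 0.4 × 0.3 × (1−0.85) = 0.00014625
warbler: 0.25 × 0.65 × 0.5 × 0.1 × 0.05 × (1−0.5) = 0.000203125
Highest score → sparrow.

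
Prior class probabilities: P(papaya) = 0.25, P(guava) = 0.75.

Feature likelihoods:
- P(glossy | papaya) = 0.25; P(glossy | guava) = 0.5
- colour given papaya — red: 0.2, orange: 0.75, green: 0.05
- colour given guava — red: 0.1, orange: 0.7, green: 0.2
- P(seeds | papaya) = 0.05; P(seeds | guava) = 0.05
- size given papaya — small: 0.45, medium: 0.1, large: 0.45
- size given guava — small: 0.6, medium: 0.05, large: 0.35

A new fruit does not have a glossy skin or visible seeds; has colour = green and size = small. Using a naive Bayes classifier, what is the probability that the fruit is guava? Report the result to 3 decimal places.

papaya: 0.25 × (1−0.25) × 0.05 × (1−0.05) × 0.45 = 0.0040078125
guava: 0.75 × (1−0.5) × 0.2 × (1−0.05) × 0.6 = 0.04275
P(guava | x) = 0.04275 / 0.0467578125 ≈ 0.914

0.914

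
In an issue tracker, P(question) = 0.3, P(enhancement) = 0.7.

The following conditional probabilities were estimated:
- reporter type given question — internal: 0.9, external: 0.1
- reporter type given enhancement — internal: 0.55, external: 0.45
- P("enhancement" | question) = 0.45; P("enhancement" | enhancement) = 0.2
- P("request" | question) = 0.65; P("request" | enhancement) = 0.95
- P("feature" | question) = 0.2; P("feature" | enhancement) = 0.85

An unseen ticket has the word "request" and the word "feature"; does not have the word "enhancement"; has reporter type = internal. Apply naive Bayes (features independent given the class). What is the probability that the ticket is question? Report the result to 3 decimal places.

0.072

question: 0.3 × 0.9 × (1−0.45) × 0.65 × 0.2 = 0.019305
enhancement: 0.7 × 0.55 × (1−0.2) × 0.95 × 0.85 = 0.24871
P(question | x) = 0.019305 / 0.268015 ≈ 0.072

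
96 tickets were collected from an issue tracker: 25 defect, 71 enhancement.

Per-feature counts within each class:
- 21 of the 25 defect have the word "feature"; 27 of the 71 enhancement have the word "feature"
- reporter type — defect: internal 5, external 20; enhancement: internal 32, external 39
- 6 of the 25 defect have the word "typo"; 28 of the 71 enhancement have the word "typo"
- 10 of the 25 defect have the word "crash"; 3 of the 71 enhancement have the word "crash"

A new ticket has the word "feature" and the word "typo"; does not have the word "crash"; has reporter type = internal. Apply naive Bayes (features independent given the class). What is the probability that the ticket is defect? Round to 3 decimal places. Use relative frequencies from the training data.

defect: (25/96) × (21/25) × (5/25) × (6/25) × (15/25) = 0.0063
enhancement: (71/96) × (27/71) × (32/71) × (28/71) × (68/71) ≈ 0.0478778
P(defect | x) = 0.0063 / 0.0541778 ≈ 0.116

0.116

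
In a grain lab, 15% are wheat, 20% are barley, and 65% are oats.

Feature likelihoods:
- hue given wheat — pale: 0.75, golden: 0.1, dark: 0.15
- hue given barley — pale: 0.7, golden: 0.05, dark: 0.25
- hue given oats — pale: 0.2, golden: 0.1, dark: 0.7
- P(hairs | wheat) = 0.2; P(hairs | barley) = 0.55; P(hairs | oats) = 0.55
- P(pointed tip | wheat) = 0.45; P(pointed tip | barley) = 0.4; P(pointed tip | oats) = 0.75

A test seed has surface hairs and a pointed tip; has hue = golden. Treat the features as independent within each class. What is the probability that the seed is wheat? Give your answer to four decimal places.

wheat: 0.15 × 0.1 × 0.2 × 0.45 = 0.00135
barley: 0.2 × 0.05 × 0.55 × 0.4 = 0.0022
oats: 0.65 × 0.1 × 0.55 × 0.75 = 0.0268125
P(wheat | x) = 0.00135 / 0.0303625 ≈ 0.0445

0.0445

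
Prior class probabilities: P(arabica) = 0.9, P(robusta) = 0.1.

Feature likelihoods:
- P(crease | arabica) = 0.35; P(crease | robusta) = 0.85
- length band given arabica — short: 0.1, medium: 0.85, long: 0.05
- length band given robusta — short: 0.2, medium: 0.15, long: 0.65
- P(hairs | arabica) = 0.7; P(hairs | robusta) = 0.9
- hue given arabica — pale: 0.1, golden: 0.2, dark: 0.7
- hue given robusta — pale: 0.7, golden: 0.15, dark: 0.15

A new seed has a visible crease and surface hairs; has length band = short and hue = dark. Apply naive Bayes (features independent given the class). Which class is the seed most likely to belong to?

arabica: 0.9 × 0.35 × 0.1 × 0.7 × 0.7 = 0.015435
robusta: 0.1 × 0.85 × 0.2 × 0.9 × 0.15 = 0.002295
Highest score → arabica.

arabica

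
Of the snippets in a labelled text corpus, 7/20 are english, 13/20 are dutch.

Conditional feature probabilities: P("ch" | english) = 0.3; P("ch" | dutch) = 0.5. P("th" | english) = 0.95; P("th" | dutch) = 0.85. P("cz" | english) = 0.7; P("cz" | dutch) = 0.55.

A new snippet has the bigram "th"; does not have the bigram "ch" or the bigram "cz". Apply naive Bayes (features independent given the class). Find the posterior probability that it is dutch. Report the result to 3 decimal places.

0.640

english: 0.35 × (1−0.3) × 0.95 × (1−0.7) = 0.069825
dutch: 0.65 × (1−0.5) × 0.85 × (1−0.55) = 0.1243125
P(dutch | x) = 0.1243125 / 0.1941375 ≈ 0.640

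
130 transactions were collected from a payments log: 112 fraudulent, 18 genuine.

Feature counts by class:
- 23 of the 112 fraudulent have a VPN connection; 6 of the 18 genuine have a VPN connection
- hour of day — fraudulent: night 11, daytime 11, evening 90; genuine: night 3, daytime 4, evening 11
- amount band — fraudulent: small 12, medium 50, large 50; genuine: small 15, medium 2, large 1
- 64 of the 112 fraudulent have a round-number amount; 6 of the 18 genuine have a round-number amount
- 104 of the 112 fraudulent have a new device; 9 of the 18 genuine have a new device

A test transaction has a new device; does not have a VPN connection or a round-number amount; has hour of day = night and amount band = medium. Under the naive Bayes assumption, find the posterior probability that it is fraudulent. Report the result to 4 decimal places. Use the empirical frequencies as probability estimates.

fraudulent: (112/130) × (89/112) × (11/112) × (50/112) × (48/112) × (104/112) ≈ 0.0119457
genuine: (18/130) × (12/18) × (3/18) × (2/18) × (12/18) × (9/18) ≈ 0.000569801
P(fraudulent | x) = 0.0119457 / 0.012515501 ≈ 0.9545

0.9545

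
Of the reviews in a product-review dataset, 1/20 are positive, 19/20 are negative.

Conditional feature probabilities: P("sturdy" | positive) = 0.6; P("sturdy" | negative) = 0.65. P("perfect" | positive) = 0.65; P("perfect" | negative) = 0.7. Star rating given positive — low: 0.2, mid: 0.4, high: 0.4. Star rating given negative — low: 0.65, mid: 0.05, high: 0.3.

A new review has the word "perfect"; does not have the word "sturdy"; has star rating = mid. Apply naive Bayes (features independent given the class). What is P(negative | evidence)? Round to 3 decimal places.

positive: 0.05 × (1−0.6) × 0.65 × 0.4 = 0.0052
negative: 0.95 × (1−0.65) × 0.7 × 0.05 = 0.0116375
P(negative | x) = 0.0116375 / 0.0168375 ≈ 0.691

0.691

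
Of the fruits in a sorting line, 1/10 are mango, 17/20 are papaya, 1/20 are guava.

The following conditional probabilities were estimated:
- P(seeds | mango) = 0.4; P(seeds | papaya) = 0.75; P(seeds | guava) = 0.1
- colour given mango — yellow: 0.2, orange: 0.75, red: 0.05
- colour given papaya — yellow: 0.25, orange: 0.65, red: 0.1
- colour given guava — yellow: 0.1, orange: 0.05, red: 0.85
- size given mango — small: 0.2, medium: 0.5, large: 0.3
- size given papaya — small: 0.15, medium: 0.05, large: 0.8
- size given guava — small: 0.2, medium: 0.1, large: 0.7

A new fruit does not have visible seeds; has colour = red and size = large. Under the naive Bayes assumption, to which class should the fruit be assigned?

mango: 0.1 × (1−0.4) × 0.05 × 0.3 = 0.0009
papaya: 0.85 × (1−0.75) × 0.1 × 0.8 = 0.017
guava: 0.05 × (1−0.1) × 0.85 × 0.7 = 0.026775
Highest score → guava.

guava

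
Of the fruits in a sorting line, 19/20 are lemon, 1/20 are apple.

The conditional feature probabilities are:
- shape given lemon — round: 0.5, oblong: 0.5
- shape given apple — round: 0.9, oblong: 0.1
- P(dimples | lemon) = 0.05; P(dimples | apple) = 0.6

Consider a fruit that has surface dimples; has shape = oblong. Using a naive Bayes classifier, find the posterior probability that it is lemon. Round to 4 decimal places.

lemon: 0.95 × 0.5 × 0.05 = 0.02375
apple: 0.05 × 0.1 × 0.6 = 0.003
P(lemon | x) = 0.02375 / 0.02675 ≈ 0.8879

0.8879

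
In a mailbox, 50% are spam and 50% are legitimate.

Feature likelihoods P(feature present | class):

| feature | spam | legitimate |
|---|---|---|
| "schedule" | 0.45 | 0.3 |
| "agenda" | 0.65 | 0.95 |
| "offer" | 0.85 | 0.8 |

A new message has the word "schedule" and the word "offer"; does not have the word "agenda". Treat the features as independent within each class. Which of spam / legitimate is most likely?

spam

spam: 0.5 × 0.45 × (1−0.65) × 0.85 = 0.0669375
legitimate: 0.5 × 0.3 × (1−0.95) × 0.8 = 0.006
Highest score → spam.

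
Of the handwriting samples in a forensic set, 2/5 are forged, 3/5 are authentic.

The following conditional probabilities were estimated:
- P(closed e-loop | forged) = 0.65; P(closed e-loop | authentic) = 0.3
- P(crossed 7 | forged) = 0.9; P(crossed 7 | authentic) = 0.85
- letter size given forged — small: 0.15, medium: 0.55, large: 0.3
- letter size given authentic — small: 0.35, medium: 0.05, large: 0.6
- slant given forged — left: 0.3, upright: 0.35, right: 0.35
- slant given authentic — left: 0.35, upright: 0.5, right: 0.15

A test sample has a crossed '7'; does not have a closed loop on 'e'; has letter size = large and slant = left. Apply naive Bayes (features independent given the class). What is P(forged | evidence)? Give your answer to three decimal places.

forged: 0.4 × (1−0.65) × 0.9 × 0.3 × 0.3 = 0.01134
authentic: 0.6 × (1−0.3) × 0.85 × 0.6 × 0.35 = 0.07497
P(forged | x) = 0.01134 / 0.08631 ≈ 0.131

0.131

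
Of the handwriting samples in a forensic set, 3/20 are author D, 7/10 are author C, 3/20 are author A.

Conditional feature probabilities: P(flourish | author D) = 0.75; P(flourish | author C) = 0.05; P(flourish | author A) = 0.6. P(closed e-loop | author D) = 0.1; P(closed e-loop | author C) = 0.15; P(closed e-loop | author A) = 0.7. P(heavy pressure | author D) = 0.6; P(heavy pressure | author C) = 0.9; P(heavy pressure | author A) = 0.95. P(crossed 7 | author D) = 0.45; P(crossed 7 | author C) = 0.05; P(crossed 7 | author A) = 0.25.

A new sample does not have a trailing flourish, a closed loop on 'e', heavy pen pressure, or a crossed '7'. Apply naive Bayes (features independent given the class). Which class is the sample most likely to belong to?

author D: 0.15 × (1−0.75) × (1−0.1) × (1−0.6) × (1−0.45) = 0.007425
author C: 0.7 × (1−0.05) × (1−0.15) × (1−0.9) × (1−0.05) = 0.05369875
author A: 0.15 × (1−0.6) × (1−0.7) × (1−0.95) × (1−0.25) = 0.000675
Highest score → author C.

author C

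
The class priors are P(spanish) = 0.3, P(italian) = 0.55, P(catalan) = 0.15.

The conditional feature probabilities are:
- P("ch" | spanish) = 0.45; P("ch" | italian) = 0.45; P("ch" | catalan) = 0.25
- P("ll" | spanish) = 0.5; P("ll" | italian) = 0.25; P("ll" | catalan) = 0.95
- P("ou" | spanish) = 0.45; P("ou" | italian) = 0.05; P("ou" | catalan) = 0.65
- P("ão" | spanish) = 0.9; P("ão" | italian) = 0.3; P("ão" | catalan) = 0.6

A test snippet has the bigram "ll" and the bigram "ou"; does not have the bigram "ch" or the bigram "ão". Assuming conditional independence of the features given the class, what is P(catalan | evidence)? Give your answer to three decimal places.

spanish: 0.3 × (1−0.45) × 0.5 × 0.45 × (1−0.9) = 0.0037125
italian: 0.55 × (1−0.45) × 0.25 × 0.05 × (1−0.3) = 0.002646875
catalan: 0.15 × (1−0.25) × 0.95 × 0.65 × (1−0.6) = 0.0277875
P(catalan | x) = 0.0277875 / 0.034146875 ≈ 0.814

0.814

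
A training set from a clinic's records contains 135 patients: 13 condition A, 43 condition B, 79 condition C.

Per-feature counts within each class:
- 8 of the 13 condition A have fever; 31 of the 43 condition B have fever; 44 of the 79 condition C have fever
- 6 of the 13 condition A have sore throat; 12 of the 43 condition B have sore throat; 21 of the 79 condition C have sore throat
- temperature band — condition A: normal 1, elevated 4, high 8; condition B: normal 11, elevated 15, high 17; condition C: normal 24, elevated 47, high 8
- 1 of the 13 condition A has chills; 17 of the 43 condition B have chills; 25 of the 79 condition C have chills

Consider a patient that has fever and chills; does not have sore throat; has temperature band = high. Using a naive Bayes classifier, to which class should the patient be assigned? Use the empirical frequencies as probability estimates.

condition A: (13/135) × (8/13) × (7/13) × (8/13) × (1/13) ≈ 0.00151048
condition B: (43/135) × (31/43) × (31/43) × (17/43) × (17/43) ≈ 0.0258751
condition C: (79/135) × (44/79) × (58/79) × (8/79) × (25/79) ≈ 0.00766824
Highest score → condition B.

condition B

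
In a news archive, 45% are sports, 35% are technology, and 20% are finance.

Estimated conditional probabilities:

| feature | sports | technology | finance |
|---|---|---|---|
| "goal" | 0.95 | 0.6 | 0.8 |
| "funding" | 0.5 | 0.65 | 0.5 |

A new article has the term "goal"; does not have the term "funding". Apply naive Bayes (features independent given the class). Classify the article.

sports

sports: 0.45 × 0.95 × (1−0.5) = 0.21375
technology: 0.35 × 0.6 × (1−0.65) = 0.0735
finance: 0.2 × 0.8 × (1−0.5) = 0.08
Highest score → sports.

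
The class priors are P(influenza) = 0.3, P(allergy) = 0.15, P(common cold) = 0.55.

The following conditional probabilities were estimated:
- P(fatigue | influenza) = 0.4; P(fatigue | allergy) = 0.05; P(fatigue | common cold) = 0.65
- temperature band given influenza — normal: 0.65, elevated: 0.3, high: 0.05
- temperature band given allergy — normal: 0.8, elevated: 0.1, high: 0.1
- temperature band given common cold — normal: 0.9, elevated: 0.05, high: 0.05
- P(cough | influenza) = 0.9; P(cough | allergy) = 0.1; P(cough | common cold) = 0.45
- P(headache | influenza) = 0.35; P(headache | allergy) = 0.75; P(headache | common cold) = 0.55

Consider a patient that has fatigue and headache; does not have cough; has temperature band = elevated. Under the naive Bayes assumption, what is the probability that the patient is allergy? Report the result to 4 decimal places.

0.0706

influenza: 0.3 × 0.4 × 0.3 × (1−0.9) × 0.35 = 0.00126
allergy: 0.15 × 0.05 × 0.1 × (1−0.1) × 0.75 = 0.00050625
common cold: 0.55 × 0.65 × 0.05 × (1−0.45) × 0.55 = 0.0054071875
P(allergy | x) = 0.00050625 / 0.0071734375 ≈ 0.0706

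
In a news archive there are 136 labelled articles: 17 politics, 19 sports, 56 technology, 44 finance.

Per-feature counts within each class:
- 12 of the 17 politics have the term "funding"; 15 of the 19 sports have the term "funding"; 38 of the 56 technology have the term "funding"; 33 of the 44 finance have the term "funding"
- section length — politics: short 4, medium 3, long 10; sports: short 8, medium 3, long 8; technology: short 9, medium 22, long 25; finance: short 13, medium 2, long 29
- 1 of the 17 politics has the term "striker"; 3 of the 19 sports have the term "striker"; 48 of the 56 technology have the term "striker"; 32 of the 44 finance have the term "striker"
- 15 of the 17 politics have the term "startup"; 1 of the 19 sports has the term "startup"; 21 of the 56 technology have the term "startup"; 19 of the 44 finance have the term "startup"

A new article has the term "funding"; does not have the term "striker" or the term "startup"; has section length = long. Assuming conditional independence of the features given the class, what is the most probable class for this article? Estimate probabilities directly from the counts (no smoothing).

sports

politics: (17/136) × (12/17) × (10/17) × (16/17) × (2/17) ≈ 0.00574706
sports: (19/136) × (15/19) × (8/19) × (16/19) × (18/19) ≈ 0.0370488
technology: (56/136) × (38/56) × (25/56) × (8/56) × (35/56) ≈ 0.0111373
finance: (44/136) × (33/44) × (29/44) × (12/44) × (25/44) ≈ 0.024782
Highest score → sports.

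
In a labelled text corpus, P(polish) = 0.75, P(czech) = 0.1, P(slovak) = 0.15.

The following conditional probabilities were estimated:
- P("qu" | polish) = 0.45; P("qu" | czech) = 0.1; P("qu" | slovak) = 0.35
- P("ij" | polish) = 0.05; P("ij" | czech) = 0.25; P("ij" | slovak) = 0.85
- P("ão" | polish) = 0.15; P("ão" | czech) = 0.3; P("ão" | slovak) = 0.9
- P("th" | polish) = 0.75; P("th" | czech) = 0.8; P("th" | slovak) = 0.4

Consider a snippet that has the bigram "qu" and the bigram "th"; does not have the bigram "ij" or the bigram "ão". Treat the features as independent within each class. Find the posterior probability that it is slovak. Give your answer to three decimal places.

0.002

polish: 0.75 × 0.45 × (1−0.05) × (1−0.15) × 0.75 = 0.2043984375
czech: 0.1 × 0.1 × (1−0.25) × (1−0.3) × 0.8 = 0.0042
slovak: 0.15 × 0.35 × (1−0.85) × (1−0.9) × 0.4 = 0.000315
P(slovak | x) = 0.000315 / 0.2089134375 ≈ 0.002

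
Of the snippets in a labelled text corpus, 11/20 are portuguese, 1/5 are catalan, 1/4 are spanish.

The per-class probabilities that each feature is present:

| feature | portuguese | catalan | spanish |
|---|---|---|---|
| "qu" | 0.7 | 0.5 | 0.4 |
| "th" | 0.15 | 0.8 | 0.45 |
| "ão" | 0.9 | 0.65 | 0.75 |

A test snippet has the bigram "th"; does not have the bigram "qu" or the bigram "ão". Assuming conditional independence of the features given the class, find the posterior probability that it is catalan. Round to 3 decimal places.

0.591

portuguese: 0.55 × (1−0.7) × 0.15 × (1−0.9) = 0.002475
catalan: 0.2 × (1−0.5) × 0.8 × (1−0.65) = 0.028
spanish: 0.25 × (1−0.4) × 0.45 × (1−0.75) = 0.016875
P(catalan | x) = 0.028 / 0.04735 ≈ 0.591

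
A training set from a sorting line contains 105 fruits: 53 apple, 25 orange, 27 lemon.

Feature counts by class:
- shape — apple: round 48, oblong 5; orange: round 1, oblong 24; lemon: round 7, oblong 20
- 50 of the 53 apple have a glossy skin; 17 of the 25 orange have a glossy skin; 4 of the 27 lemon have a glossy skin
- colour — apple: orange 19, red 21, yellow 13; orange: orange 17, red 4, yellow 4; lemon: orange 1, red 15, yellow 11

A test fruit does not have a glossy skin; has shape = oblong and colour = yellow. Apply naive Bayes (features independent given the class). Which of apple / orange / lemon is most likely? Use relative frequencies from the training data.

lemon

apple: (53/105) × (5/53) × (3/53) × (13/53) ≈ 0.00066114
orange: (25/105) × (24/25) × (8/25) × (4/25) ≈ 0.0117029
lemon: (27/105) × (20/27) × (23/27) × (11/27) ≈ 0.0661049
Highest score → lemon.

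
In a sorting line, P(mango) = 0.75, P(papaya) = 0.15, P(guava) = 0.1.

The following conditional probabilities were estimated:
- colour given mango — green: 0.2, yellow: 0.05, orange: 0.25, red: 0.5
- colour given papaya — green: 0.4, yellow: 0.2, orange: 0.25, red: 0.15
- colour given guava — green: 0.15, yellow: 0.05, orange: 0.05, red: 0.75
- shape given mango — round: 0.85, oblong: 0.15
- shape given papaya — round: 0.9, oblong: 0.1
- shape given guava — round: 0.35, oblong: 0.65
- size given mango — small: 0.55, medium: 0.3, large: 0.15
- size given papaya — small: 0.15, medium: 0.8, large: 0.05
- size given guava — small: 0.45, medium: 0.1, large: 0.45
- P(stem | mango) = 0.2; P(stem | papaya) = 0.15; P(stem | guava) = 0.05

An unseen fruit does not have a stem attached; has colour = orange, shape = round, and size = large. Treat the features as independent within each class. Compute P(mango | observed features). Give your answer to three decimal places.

mango: 0.75 × 0.25 × 0.85 × 0.15 × (1−0.2) = 0.019125
papaya: 0.15 × 0.25 × 0.9 × 0.05 × (1−0.15) = 0.001434375
guava: 0.1 × 0.05 × 0.35 × 0.45 × (1−0.05) = 0.000748125
P(mango | x) = 0.019125 / 0.0213075 ≈ 0.898

0.898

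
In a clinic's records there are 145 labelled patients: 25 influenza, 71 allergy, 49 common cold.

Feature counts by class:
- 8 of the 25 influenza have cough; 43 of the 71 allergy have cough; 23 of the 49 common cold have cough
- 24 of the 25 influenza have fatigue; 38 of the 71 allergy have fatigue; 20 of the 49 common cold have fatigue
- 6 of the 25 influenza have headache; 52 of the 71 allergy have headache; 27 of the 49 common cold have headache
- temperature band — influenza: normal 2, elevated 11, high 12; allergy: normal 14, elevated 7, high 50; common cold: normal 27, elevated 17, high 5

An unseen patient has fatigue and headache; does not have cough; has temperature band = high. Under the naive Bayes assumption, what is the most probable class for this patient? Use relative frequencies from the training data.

influenza: (25/145) × (17/25) × (24/25) × (6/25) × (12/25) ≈ 0.012966
allergy: (71/145) × (28/71) × (38/71) × (52/71) × (50/71) ≈ 0.0533055
common cold: (49/145) × (26/49) × (20/49) × (27/49) × (5/49) ≈ 0.0041151
Highest score → allergy.

allergy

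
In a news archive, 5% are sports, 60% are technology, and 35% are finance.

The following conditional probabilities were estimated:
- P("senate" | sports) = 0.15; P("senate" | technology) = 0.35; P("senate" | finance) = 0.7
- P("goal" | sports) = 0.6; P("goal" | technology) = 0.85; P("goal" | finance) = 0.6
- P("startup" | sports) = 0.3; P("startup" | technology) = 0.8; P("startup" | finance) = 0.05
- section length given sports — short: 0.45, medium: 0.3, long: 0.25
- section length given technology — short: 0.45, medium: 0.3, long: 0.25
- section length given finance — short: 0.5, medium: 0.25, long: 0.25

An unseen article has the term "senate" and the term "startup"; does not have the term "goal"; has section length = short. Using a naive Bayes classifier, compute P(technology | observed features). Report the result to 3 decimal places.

0.799

sports: 0.05 × 0.15 × (1−0.6) × 0.3 × 0.45 = 0.000405
technology: 0.6 × 0.35 × (1−0.85) × 0.8 × 0.45 = 0.01134
finance: 0.35 × 0.7 × (1−0.6) × 0.05 × 0.5 = 0.00245
P(technology | x) = 0.01134 / 0.014195 ≈ 0.799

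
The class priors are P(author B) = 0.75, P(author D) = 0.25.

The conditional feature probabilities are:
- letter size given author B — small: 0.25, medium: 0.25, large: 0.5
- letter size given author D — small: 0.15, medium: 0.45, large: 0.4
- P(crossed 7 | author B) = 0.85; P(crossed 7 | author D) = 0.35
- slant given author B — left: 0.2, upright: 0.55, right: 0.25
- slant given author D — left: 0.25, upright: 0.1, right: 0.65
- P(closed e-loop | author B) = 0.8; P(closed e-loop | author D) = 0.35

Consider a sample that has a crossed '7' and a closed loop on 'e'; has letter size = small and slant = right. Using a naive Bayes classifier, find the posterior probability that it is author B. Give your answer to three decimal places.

0.914

author B: 0.75 × 0.25 × 0.85 × 0.25 × 0.8 = 0.031875
author D: 0.25 × 0.15 × 0.35 × 0.65 × 0.35 = 0.0029859375
P(author B | x) = 0.031875 / 0.0348609375 ≈ 0.914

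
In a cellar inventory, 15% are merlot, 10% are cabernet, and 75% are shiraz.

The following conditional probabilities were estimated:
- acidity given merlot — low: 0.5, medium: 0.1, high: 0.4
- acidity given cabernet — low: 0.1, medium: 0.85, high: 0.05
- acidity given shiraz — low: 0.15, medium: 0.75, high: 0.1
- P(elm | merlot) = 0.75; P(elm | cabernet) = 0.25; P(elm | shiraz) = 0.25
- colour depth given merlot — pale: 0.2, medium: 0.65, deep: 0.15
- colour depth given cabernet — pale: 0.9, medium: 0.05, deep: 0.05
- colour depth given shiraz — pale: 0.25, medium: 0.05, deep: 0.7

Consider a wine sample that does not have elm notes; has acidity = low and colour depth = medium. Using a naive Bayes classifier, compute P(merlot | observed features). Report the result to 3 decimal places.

0.726

merlot: 0.15 × 0.5 × (1−0.75) × 0.65 = 0.0121875
cabernet: 0.1 × 0.1 × (1−0.25) × 0.05 = 0.000375
shiraz: 0.75 × 0.15 × (1−0.25) × 0.05 = 0.00421875
P(merlot | x) = 0.0121875 / 0.01678125 ≈ 0.726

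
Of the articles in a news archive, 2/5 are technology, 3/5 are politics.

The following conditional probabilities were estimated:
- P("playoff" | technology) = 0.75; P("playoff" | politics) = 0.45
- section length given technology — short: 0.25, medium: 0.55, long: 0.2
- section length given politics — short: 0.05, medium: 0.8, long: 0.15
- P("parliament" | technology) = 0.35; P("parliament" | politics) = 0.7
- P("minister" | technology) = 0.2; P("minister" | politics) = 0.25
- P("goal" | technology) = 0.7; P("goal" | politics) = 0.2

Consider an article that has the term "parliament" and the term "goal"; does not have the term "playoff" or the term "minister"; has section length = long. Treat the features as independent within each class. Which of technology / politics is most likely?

technology: 0.4 × (1−0.75) × 0.2 × 0.35 × (1−0.2) × 0.7 = 0.00392
politics: 0.6 × (1−0.45) × 0.15 × 0.7 × (1−0.25) × 0.2 = 0.0051975
Highest score → politics.

politics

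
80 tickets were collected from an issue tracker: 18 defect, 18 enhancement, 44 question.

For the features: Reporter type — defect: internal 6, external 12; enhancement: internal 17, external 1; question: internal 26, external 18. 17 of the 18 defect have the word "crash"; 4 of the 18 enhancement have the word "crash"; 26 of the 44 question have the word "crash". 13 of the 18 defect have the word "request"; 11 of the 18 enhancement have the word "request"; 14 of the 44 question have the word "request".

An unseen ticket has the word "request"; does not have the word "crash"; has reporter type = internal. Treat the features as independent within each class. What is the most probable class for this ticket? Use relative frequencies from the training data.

enhancement

defect: (18/80) × (6/18) × (1/18) × (13/18) ≈ 0.00300926
enhancement: (18/80) × (17/18) × (14/18) × (11/18) ≈ 0.101003
question: (44/80) × (26/44) × (18/44) × (14/44) ≈ 0.0423037
Highest score → enhancement.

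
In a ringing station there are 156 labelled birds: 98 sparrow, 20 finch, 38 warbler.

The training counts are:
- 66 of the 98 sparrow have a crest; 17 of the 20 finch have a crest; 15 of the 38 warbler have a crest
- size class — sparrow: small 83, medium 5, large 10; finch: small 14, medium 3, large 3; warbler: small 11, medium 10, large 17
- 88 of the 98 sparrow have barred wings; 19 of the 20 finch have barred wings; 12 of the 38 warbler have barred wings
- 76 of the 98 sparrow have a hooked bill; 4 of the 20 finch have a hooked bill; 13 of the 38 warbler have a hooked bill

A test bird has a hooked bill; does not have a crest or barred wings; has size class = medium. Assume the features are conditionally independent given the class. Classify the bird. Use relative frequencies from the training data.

warbler

sparrow: (98/156) × (32/98) × (5/98) × (10/98) × (76/98) ≈ 0.000828191
finch: (20/156) × (3/20) × (3/20) × (1/20) × (4/20) ≈ 0.0000288462
warbler: (38/156) × (23/38) × (10/38) × (26/38) × (13/38) ≈ 0.00908174
Highest score → warbler.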